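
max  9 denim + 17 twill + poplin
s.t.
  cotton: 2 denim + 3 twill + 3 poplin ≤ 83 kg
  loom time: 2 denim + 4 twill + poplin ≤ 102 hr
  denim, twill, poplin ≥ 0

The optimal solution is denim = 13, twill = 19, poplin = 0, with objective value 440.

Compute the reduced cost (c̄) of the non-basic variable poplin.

-5.5

At the optimum: cotton uses 83 of 83 (binding); loom time uses 102 of 102 (binding).
Dual feasibility on the basic columns requires 2·y_cotton + 2·y_loom time = 9, 3·y_cotton + 4·y_loom time = 17.
→ y_cotton = 1 and y_loom time = 3.5.
Reduced cost of poplin: c₃ − yᵀa₃ = 1 − (1·3 + 3.5·1) = 1 − 6.5 = -5.5.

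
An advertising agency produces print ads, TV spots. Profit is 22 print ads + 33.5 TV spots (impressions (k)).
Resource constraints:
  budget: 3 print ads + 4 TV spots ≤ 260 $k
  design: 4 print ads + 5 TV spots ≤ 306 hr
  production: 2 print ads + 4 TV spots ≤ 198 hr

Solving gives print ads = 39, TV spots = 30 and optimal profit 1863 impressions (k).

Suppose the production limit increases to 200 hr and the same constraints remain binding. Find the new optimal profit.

At the optimum: budget uses 237 of 260 (slack = 23); design uses 306 of 306 (binding); production uses 198 of 198 (binding).
By complementary slackness, y = 0 for the non-binding constraint.
From A_Bᵀ y = c: 4·y_design + 2·y_production = 22; 5·y_design + 4·y_production = 33.5.
→ y_design = 3.5 and y_production = 4.
Δz = y_production·Δb = 4 × (2) = 8, so new z* = 1863 + 8 = 1871.

1871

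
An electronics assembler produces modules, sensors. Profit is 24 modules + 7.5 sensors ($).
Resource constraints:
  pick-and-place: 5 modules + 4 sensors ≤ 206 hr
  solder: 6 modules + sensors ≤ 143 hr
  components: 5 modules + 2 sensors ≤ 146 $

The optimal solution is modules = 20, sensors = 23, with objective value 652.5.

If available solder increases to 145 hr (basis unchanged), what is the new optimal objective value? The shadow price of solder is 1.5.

Δb = 2, so new z* = 652.5 + (1.5)·(2) = 652.5 + 3 = 655.5.

655.5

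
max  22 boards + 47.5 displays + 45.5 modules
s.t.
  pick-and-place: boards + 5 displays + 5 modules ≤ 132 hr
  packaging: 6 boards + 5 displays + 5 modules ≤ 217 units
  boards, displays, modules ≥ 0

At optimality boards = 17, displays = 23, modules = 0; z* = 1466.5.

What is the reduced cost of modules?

Both pick-and-place and packaging are binding at x*.
From A_Bᵀ y = c: 1·y_pick-and-place + 6·y_packaging = 22; 5·y_pick-and-place + 5·y_packaging = 47.5.
→ y_pick-and-place = 7 and y_packaging = 2.5.
Reduced cost of modules: c₃ − yᵀa₃ = 45.5 − (7·5 + 2.5·5) = 45.5 − 47.5 = -2.

-2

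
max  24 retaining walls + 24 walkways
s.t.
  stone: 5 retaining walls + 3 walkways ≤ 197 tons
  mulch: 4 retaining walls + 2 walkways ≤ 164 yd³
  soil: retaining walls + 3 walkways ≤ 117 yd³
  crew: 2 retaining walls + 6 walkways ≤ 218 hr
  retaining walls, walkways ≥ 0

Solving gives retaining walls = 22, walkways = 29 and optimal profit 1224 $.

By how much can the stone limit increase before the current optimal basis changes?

21.6

Binding constraints: stone, crew. The basis is B = [[5,3],[2,6]] with det 24.
Per unit increase in stone, x* moves by d = (0.25, -0.0833).
The basis stays optimal until mulch becomes binding; allowable increase = 21.6 tons.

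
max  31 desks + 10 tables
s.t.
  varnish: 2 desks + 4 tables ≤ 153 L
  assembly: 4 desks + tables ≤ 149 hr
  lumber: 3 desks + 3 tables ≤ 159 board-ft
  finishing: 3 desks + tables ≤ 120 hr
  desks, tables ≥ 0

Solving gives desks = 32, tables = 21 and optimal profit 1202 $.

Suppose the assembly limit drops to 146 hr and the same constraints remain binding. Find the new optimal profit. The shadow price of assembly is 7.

Δb = -3, so new z* = 1202 + (7)·(-3) = 1202 − 21 = 1181.

1181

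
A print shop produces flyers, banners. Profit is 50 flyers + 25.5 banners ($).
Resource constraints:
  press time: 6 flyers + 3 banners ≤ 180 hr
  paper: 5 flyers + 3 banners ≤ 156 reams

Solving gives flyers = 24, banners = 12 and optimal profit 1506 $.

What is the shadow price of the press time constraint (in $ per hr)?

7.5

Check each constraint at x*: press time 180/180 (tight); paper 156/156 (tight).
Dual feasibility on the basic columns requires 6·y_press time + 5·y_paper = 50, 3·y_press time + 3·y_paper = 25.5.
→ y_press time = 7.5 and y_paper = 1.
Shadow price of press time = 7.5.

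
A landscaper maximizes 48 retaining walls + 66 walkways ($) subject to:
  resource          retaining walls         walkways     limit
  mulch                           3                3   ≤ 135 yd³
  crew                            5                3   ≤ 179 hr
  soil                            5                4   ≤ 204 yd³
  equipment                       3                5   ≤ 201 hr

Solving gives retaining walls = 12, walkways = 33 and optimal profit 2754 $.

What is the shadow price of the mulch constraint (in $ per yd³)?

At the optimum: mulch uses 135 of 135 (binding); crew uses 159 of 179 (slack = 20); soil uses 192 of 204 (slack = 12); equipment uses 201 of 201 (binding).
Since crew, soil are not tight, their duals are 0.
From A_Bᵀ y = c: 3·y_mulch + 3·y_equipment = 48; 3·y_mulch + 5·y_equipment = 66.
Solving: y_mulch = 7, y_equipment = 9.
Shadow price of mulch = 7.

7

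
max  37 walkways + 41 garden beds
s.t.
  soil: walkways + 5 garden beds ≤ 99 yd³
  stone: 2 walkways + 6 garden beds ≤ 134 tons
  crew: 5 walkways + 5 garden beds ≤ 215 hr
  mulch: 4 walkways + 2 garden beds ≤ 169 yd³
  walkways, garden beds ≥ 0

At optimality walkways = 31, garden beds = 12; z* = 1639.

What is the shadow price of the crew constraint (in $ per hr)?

Check each constraint at x*: soil 91/99 (slack 8); stone 134/134 (tight); crew 215/215 (tight); mulch 148/169 (slack 21).
By complementary slackness, y = 0 for the non-binding constraints.
Dual feasibility on the basic columns requires 2·y_stone + 5·y_crew = 37, 6·y_stone + 5·y_crew = 41.
→ y_stone = 1 and y_crew = 7.
Shadow price of crew = 7.

7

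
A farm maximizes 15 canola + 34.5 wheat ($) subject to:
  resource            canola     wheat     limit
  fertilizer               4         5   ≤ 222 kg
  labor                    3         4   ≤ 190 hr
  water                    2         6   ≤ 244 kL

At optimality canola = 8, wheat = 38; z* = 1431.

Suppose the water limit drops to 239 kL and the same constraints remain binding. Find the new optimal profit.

1408.5

At the optimum: fertilizer uses 222 of 222 (binding); labor uses 176 of 190 (slack = 14); water uses 244 of 244 (binding).
Slack constraints have shadow price 0 (complementary slackness).
Dual feasibility on the basic columns requires 4·y_fertilizer + 2·y_water = 15, 5·y_fertilizer + 6·y_water = 34.5.
Solving: y_fertilizer = 1.5, y_water = 4.5.
Δz = y_water·Δb = 4.5 × (-5) = -22.5, so new z* = 1431 − 22.5 = 1408.5.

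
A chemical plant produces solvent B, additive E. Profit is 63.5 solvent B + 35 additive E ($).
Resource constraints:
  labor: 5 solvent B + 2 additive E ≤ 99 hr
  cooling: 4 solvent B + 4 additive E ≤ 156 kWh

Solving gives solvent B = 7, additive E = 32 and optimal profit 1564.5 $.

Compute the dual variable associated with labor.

9.5

Both labor and cooling are binding at x*.
The binding rows give the dual system: 5·y_labor + 4·y_cooling = 63.5 and 2·y_labor + 4·y_cooling = 35.
→ y_labor = 9.5 and y_cooling = 4.
Shadow price of labor = 9.5.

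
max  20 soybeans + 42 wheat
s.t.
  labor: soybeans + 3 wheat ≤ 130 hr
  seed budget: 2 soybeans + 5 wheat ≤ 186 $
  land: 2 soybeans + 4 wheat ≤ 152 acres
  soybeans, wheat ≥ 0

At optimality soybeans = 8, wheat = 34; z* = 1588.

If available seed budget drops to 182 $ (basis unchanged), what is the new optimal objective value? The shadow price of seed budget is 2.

Δb = -4, so new z* = 1588 + (2)·(-4) = 1588 − 8 = 1580.

1580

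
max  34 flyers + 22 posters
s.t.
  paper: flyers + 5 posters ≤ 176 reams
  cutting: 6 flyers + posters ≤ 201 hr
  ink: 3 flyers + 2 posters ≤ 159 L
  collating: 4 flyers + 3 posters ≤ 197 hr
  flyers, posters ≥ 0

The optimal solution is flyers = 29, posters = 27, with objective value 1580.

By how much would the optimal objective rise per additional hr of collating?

7

Check each constraint at x*: paper 164/176 (slack 12); cutting 201/201 (tight); ink 141/159 (slack 18); collating 197/197 (tight).
Since paper, ink are not tight, their duals are 0.
From A_Bᵀ y = c: 6·y_cutting + 4·y_collating = 34; 1·y_cutting + 3·y_collating = 22.
This yields shadow prices y_cutting = 1, y_collating = 7.
Shadow price of collating = 7.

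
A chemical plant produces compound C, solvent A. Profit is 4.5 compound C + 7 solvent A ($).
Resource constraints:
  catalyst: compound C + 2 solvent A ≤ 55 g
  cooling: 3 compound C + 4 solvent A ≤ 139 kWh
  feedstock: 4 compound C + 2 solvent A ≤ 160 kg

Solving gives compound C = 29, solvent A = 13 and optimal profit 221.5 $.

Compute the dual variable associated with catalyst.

1.5

Binding: catalyst and cooling. Non-binding: feedstock (18 unused).
By complementary slackness, y = 0 for the non-binding constraint.
Dual feasibility on the basic columns requires 1·y_catalyst + 3·y_cooling = 4.5, 2·y_catalyst + 4·y_cooling = 7.
→ y_catalyst = 1.5 and y_cooling = 1.
Shadow price of catalyst = 1.5.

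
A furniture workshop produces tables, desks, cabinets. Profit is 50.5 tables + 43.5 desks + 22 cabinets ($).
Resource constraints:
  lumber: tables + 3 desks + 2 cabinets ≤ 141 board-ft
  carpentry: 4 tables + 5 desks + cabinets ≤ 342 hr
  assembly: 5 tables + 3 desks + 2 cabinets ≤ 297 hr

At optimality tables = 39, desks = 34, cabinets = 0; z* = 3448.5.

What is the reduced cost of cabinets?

-7

Check each constraint at x*: lumber 141/141 (tight); carpentry 326/342 (slack 16); assembly 297/297 (tight).
Slack constraints have shadow price 0 (complementary slackness).
The binding rows give the dual system: 1·y_lumber + 5·y_assembly = 50.5 and 3·y_lumber + 3·y_assembly = 43.5.
Solving: y_lumber = 5.5, y_assembly = 9.
Reduced cost of cabinets: c₃ − yᵀa₃ = 22 − (5.5·2 + 9·2) = 22 − 29 = -7.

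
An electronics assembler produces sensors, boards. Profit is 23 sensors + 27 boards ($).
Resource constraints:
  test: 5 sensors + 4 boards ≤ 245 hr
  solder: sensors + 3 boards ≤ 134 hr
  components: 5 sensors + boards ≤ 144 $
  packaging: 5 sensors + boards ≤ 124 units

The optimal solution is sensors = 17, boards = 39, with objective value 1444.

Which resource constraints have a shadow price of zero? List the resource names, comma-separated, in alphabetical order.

test: 241/245 (slack 4)
solder: 134/134 (binding)
components: 124/144 (slack 20)
packaging: 124/124 (binding)
By complementary slackness, a constraint with positive slack has shadow price 0 → components, test.

components, test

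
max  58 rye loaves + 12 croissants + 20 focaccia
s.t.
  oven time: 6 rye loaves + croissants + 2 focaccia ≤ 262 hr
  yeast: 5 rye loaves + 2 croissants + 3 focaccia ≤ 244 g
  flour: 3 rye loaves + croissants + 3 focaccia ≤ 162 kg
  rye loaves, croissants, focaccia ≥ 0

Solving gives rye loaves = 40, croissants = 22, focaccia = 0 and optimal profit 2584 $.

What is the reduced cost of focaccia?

-2

Check each constraint at x*: oven time 262/262 (tight); yeast 244/244 (tight); flour 142/162 (slack 20).
Slack constraints have shadow price 0 (complementary slackness).
From A_Bᵀ y = c: 6·y_oven time + 5·y_yeast = 58; 1·y_oven time + 2·y_yeast = 12.
→ y_oven time = 8 and y_yeast = 2.
Reduced cost of focaccia: c₃ − yᵀa₃ = 20 − (8·2 + 2·3) = 20 − 22 = -2.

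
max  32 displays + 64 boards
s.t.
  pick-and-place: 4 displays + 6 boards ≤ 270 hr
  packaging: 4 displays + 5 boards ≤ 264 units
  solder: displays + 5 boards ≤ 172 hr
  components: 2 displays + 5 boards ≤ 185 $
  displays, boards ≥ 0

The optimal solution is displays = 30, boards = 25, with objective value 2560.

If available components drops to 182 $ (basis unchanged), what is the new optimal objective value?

At the optimum: pick-and-place uses 270 of 270 (binding); packaging uses 245 of 264 (slack = 19); solder uses 155 of 172 (slack = 17); components uses 185 of 185 (binding).
By complementary slackness, y = 0 for the non-binding constraints.
Dual feasibility on the basic columns requires 4·y_pick-and-place + 2·y_components = 32, 6·y_pick-and-place + 5·y_components = 64.
Solving: y_pick-and-place = 4, y_components = 8.
Δz = y_components·Δb = 8 × (-3) = -24, so new z* = 2560 − 24 = 2536.

2536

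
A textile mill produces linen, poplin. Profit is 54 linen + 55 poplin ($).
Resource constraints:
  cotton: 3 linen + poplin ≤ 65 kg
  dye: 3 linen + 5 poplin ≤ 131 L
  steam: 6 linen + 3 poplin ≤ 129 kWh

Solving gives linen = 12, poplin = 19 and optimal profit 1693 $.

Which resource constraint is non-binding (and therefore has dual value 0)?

cotton: 55/65 (slack 10)
dye: 131/131 (binding)
steam: 129/129 (binding)
By complementary slackness, a constraint with positive slack has shadow price 0 → cotton.

cotton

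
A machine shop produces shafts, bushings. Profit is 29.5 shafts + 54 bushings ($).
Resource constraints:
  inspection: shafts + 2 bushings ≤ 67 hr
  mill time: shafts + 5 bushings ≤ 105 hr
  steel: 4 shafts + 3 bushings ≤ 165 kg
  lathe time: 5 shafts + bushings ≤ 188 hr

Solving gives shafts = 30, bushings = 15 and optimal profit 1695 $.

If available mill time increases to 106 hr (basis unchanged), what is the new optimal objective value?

1702.5

At the optimum: inspection uses 60 of 67 (slack = 7); mill time uses 105 of 105 (binding); steel uses 165 of 165 (binding); lathe time uses 165 of 188 (slack = 23).
Slack constraints have shadow price 0 (complementary slackness).
From A_Bᵀ y = c: 1·y_mill time + 4·y_steel = 29.5; 5·y_mill time + 3·y_steel = 54.
Solving: y_mill time = 7.5, y_steel = 5.5.
Δz = y_mill time·Δb = 7.5 × (1) = 7.5, so new z* = 1695 + 7.5 = 1702.5.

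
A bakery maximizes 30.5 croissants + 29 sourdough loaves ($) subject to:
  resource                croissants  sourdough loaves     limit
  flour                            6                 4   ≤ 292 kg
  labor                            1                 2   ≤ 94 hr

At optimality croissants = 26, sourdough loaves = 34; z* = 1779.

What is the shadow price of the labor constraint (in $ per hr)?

Both flour and labor are binding at x*.
Dual feasibility on the basic columns requires 6·y_flour + 1·y_labor = 30.5, 4·y_flour + 2·y_labor = 29.
This yields shadow prices y_flour = 4, y_labor = 6.5.
Shadow price of labor = 6.5.

6.5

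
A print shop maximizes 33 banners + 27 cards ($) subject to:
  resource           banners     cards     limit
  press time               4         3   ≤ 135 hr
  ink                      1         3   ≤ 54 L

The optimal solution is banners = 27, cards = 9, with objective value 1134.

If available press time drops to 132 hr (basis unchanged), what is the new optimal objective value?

1110

Both press time and ink are binding at x*.
The binding rows give the dual system: 4·y_press time + 1·y_ink = 33 and 3·y_press time + 3·y_ink = 27.
This yields shadow prices y_press time = 8, y_ink = 1.
Δz = y_press time·Δb = 8 × (-3) = -24, so new z* = 1134 − 24 = 1110.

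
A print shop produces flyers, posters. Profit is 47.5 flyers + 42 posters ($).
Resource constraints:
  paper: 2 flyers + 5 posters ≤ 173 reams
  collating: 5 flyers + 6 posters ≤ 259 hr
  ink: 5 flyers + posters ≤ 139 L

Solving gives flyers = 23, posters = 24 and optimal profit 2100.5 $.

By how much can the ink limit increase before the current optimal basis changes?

120

Binding constraints: collating, ink. The basis is B = [[5,6],[5,1]] with det -25.
Per unit increase in ink, x* moves by d = (0.24, -0.2).
The basis stays optimal until posters reaches 0; allowable increase = 120 L.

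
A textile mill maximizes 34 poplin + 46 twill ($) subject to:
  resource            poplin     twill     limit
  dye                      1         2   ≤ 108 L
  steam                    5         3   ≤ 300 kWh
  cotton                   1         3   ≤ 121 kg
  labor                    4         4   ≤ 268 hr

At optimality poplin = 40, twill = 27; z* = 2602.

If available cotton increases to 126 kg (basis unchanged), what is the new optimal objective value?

2632

At the optimum: dye uses 94 of 108 (slack = 14); steam uses 281 of 300 (slack = 19); cotton uses 121 of 121 (binding); labor uses 268 of 268 (binding).
By complementary slackness, y = 0 for the non-binding constraints.
The binding rows give the dual system: 1·y_cotton + 4·y_labor = 34 and 3·y_cotton + 4·y_labor = 46.
→ y_cotton = 6 and y_labor = 7.
Δz = y_cotton·Δb = 6 × (5) = 30, so new z* = 2602 + 30 = 2632.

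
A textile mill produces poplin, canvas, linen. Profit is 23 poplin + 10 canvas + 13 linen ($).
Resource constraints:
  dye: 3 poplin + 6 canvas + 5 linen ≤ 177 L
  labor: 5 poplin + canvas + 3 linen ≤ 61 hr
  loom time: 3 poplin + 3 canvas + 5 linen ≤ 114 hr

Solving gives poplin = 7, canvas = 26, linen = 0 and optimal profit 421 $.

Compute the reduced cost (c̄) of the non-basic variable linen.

-4

At the optimum: dye uses 177 of 177 (binding); labor uses 61 of 61 (binding); loom time uses 99 of 114 (slack = 15).
Since loom time is not tight, its dual is 0.
The binding rows give the dual system: 3·y_dye + 5·y_labor = 23 and 6·y_dye + 1·y_labor = 10.
This yields shadow prices y_dye = 1, y_labor = 4.
Reduced cost of linen: c₃ − yᵀa₃ = 13 − (1·5 + 4·3) = 13 − 17 = -4.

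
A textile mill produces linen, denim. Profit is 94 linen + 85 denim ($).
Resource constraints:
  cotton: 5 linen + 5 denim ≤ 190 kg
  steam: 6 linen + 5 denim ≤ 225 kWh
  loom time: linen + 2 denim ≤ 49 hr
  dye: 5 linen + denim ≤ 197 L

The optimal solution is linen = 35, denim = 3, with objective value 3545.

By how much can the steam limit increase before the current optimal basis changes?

Binding constraints: cotton, steam. The basis is B = [[5,5],[6,5]] with det -5.
Per unit increase in steam, x* moves by d = (1, -1).
The basis stays optimal until denim reaches 0; allowable increase = 3 kWh.

3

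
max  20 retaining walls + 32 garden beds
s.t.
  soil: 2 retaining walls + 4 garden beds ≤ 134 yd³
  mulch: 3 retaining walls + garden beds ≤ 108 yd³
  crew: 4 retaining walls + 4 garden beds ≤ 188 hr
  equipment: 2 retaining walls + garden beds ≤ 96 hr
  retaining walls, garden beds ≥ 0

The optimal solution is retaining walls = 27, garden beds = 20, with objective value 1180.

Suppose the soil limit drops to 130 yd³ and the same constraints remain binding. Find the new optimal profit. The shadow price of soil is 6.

Δb = -4, so new z* = 1180 + (6)·(-4) = 1180 − 24 = 1156.

1156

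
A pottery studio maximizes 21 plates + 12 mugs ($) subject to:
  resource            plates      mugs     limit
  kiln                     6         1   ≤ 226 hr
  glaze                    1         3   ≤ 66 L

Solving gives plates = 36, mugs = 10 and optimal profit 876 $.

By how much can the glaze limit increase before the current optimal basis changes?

612

Binding constraints: kiln, glaze. The basis is B = [[6,1],[1,3]] with det 17.
Per unit increase in glaze, x* moves by d = (-0.0588, 0.3529).
The basis stays optimal until plates reaches 0; allowable increase = 612 L.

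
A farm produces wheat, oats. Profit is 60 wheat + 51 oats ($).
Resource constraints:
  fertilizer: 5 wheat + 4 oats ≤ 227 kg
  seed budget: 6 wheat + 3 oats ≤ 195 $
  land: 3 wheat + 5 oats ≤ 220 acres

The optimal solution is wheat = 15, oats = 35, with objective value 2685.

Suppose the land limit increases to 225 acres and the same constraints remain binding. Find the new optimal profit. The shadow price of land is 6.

Δb = 5, so new z* = 2685 + (6)·(5) = 2685 + 30 = 2715.

2715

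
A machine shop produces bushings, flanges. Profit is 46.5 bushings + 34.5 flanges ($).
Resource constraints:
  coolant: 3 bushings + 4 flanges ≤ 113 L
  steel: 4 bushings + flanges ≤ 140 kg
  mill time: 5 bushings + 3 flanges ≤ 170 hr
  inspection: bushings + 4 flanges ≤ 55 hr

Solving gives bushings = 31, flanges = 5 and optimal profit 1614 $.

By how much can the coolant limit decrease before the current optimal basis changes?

Binding constraints: coolant, mill time. The basis is B = [[3,4],[5,3]] with det -11.
Per unit decrease in coolant, x* moves by d = (0.2727, -0.4545).
The basis stays optimal until flanges reaches 0; allowable decrease = 11 L.

11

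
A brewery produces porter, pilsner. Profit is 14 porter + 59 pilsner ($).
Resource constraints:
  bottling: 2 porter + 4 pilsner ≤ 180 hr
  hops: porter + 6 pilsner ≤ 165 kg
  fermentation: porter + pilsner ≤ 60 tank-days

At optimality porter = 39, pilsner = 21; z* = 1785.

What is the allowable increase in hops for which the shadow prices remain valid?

Binding constraints: hops, fermentation. The basis is B = [[1,6],[1,1]] with det -5.
Per unit increase in hops, x* moves by d = (-0.2, 0.2).
The basis stays optimal until bottling becomes binding; allowable increase = 45 kg.

45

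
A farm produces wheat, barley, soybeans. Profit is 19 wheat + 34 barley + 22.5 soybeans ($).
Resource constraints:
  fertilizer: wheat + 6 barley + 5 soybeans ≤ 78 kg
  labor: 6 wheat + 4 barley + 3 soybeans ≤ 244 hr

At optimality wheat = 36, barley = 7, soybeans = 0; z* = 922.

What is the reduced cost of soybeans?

Both fertilizer and labor are binding at x*.
The binding rows give the dual system: 1·y_fertilizer + 6·y_labor = 19 and 6·y_fertilizer + 4·y_labor = 34.
→ y_fertilizer = 4 and y_labor = 2.5.
Reduced cost of soybeans: c₃ − yᵀa₃ = 22.5 − (4·5 + 2.5·3) = 22.5 − 27.5 = -5.

-5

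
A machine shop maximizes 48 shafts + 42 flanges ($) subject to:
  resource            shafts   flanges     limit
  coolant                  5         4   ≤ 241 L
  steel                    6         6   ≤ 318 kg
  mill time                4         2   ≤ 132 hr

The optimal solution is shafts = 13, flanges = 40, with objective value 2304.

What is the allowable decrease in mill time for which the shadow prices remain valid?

26

Binding constraints: steel, mill time. The basis is B = [[6,6],[4,2]] with det -12.
Per unit decrease in mill time, x* moves by d = (-0.5, 0.5).
The basis stays optimal until shafts reaches 0; allowable decrease = 26 hr.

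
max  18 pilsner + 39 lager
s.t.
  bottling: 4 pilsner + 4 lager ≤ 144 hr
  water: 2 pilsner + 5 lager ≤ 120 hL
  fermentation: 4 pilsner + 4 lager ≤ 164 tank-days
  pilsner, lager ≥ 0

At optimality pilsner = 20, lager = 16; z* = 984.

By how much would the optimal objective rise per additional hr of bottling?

1

At the optimum: bottling uses 144 of 144 (binding); water uses 120 of 120 (binding); fermentation uses 144 of 164 (slack = 20).
Slack constraints have shadow price 0 (complementary slackness).
The binding rows give the dual system: 4·y_bottling + 2·y_water = 18 and 4·y_bottling + 5·y_water = 39.
Solving: y_bottling = 1, y_water = 7.
Shadow price of bottling = 1.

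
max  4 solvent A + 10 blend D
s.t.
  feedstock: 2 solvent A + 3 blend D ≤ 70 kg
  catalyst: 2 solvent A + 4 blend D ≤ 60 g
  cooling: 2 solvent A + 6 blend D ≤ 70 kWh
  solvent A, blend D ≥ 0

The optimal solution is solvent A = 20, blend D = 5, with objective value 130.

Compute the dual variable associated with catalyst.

At the optimum: feedstock uses 55 of 70 (slack = 15); catalyst uses 60 of 60 (binding); cooling uses 70 of 70 (binding).
By complementary slackness, y = 0 for the non-binding constraint.
Dual feasibility on the basic columns requires 2·y_catalyst + 2·y_cooling = 4, 4·y_catalyst + 6·y_cooling = 10.
→ y_catalyst = 1 and y_cooling = 1.
Shadow price of catalyst = 1.

1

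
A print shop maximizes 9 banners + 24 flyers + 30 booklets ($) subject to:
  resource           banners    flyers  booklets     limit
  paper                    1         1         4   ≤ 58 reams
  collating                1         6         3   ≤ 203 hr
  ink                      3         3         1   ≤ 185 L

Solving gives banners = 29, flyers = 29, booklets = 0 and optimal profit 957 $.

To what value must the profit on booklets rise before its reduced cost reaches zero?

Check each constraint at x*: paper 58/58 (tight); collating 203/203 (tight); ink 174/185 (slack 11).
Since ink is not tight, its dual is 0.
The binding rows give the dual system: 1·y_paper + 1·y_collating = 9 and 1·y_paper + 6·y_collating = 24.
This yields shadow prices y_paper = 6, y_collating = 3.
booklets enters the basis when its profit ≥ yᵀa₃ = 6·4 + 3·3 = 33.

33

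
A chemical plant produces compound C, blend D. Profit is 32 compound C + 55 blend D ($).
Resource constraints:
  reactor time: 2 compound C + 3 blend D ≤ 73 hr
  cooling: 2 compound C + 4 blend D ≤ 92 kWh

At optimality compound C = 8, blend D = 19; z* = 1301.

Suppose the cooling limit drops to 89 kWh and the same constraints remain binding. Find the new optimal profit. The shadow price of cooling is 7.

1280

Δb = -3, so new z* = 1301 + (7)·(-3) = 1301 − 21 = 1280.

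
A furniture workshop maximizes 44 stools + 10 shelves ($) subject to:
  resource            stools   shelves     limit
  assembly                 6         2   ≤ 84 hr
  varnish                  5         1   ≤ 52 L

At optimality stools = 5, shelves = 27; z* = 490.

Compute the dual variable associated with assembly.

Check each constraint at x*: assembly 84/84 (tight); varnish 52/52 (tight).
From A_Bᵀ y = c: 6·y_assembly + 5·y_varnish = 44; 2·y_assembly + 1·y_varnish = 10.
Solving: y_assembly = 1.5, y_varnish = 7.
Shadow price of assembly = 1.5.

1.5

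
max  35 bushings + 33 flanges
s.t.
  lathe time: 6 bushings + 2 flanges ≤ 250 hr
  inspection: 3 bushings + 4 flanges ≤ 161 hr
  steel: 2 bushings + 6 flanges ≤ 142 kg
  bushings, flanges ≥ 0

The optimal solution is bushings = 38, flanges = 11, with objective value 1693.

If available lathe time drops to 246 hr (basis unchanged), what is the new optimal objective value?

Binding: lathe time and steel. Non-binding: inspection (3 unused).
By complementary slackness, y = 0 for the non-binding constraint.
From A_Bᵀ y = c: 6·y_lathe time + 2·y_steel = 35; 2·y_lathe time + 6·y_steel = 33.
This yields shadow prices y_lathe time = 4.5, y_steel = 4.
Δz = y_lathe time·Δb = 4.5 × (-4) = -18, so new z* = 1693 − 18 = 1675.

1675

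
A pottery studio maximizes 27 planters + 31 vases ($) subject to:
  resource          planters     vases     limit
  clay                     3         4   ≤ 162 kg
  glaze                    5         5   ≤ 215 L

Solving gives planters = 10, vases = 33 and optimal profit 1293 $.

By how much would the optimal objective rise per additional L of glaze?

3

Both clay and glaze are binding at x*.
From A_Bᵀ y = c: 3·y_clay + 5·y_glaze = 27; 4·y_clay + 5·y_glaze = 31.
This yields shadow prices y_clay = 4, y_glaze = 3.
Shadow price of glaze = 3.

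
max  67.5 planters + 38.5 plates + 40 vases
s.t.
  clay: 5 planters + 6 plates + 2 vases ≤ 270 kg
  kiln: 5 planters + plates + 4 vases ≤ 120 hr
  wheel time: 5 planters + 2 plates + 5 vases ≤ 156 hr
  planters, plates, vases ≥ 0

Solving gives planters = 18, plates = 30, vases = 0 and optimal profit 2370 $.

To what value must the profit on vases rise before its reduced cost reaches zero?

Check each constraint at x*: clay 270/270 (tight); kiln 120/120 (tight); wheel time 150/156 (slack 6).
By complementary slackness, y = 0 for the non-binding constraint.
The binding rows give the dual system: 5·y_clay + 5·y_kiln = 67.5 and 6·y_clay + 1·y_kiln = 38.5.
→ y_clay = 5 and y_kiln = 8.5.
vases enters the basis when its profit ≥ yᵀa₃ = 5·2 + 8.5·4 = 44.

44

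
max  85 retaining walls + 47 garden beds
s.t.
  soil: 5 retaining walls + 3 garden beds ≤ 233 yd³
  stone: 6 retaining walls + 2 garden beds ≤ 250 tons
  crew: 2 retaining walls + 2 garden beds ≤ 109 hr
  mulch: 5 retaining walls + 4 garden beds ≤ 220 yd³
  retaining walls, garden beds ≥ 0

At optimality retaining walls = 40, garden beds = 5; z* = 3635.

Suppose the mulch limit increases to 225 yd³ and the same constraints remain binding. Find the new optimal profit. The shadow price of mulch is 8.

Δb = 5, so new z* = 3635 + (8)·(5) = 3635 + 40 = 3675.

3675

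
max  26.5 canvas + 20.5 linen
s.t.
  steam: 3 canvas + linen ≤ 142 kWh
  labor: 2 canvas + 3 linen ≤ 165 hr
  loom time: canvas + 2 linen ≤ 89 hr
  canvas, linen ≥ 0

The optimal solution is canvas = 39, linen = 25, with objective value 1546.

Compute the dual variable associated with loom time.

At the optimum: steam uses 142 of 142 (binding); labor uses 153 of 165 (slack = 12); loom time uses 89 of 89 (binding).
By complementary slackness, y = 0 for the non-binding constraint.
From A_Bᵀ y = c: 3·y_steam + 1·y_loom time = 26.5; 1·y_steam + 2·y_loom time = 20.5.
→ y_steam = 6.5 and y_loom time = 7.
Shadow price of loom time = 7.

7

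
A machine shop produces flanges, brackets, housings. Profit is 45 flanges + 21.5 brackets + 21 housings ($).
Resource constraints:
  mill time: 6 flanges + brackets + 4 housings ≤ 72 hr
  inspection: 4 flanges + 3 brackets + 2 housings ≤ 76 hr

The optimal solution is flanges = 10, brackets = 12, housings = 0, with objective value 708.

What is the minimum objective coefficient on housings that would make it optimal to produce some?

26

Both mill time and inspection are binding at x*.
The binding rows give the dual system: 6·y_mill time + 4·y_inspection = 45 and 1·y_mill time + 3·y_inspection = 21.5.
→ y_mill time = 3.5 and y_inspection = 6.
housings enters the basis when its profit ≥ yᵀa₃ = 3.5·4 + 6·2 = 26.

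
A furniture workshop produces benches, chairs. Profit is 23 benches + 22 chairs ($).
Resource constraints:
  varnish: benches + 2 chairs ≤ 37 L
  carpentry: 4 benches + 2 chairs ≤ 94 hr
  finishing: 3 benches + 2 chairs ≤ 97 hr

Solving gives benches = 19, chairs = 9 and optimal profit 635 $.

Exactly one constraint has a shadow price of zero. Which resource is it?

finishing

varnish: 37/37 (binding)
carpentry: 94/94 (binding)
finishing: 75/97 (slack 22)
By complementary slackness, a constraint with positive slack has shadow price 0 → finishing.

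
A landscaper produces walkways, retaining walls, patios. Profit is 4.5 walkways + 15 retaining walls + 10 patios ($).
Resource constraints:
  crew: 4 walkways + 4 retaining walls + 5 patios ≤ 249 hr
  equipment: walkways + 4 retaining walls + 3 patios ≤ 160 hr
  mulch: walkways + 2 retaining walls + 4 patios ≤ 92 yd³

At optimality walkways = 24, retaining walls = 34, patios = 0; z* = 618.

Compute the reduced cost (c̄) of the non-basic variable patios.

Binding: equipment and mulch. Non-binding: crew (17 unused).
By complementary slackness, y = 0 for the non-binding constraint.
The binding rows give the dual system: 1·y_equipment + 1·y_mulch = 4.5 and 4·y_equipment + 2·y_mulch = 15.
Solving: y_equipment = 3, y_mulch = 1.5.
Reduced cost of patios: c₃ − yᵀa₃ = 10 − (3·3 + 1.5·4) = 10 − 15 = -5.

-5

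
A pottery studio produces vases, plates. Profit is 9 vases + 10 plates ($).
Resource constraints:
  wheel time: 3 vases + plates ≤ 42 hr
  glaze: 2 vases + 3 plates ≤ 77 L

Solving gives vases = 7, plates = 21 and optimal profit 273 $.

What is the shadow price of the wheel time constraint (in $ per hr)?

At the optimum: wheel time uses 42 of 42 (binding); glaze uses 77 of 77 (binding).
Dual feasibility on the basic columns requires 3·y_wheel time + 2·y_glaze = 9, 1·y_wheel time + 3·y_glaze = 10.
This yields shadow prices y_wheel time = 1, y_glaze = 3.
Shadow price of wheel time = 1.

1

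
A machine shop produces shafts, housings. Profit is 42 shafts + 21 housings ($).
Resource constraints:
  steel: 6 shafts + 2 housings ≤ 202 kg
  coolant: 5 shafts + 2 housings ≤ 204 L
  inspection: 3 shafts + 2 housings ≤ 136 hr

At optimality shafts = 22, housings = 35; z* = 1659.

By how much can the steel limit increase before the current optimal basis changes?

36

Binding constraints: steel, inspection. The basis is B = [[6,2],[3,2]] with det 6.
Per unit increase in steel, x* moves by d = (0.3333, -0.5).
The basis stays optimal until coolant becomes binding; allowable increase = 36 kg.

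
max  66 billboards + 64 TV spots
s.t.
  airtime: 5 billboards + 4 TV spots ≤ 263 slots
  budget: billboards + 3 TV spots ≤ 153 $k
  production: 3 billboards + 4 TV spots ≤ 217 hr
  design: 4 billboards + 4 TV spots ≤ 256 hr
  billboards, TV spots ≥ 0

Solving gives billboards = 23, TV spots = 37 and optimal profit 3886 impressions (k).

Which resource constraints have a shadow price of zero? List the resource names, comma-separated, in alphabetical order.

airtime: 263/263 (binding)
budget: 134/153 (slack 19)
production: 217/217 (binding)
design: 240/256 (slack 16)
By complementary slackness, a constraint with positive slack has shadow price 0 → budget, design.

budget, design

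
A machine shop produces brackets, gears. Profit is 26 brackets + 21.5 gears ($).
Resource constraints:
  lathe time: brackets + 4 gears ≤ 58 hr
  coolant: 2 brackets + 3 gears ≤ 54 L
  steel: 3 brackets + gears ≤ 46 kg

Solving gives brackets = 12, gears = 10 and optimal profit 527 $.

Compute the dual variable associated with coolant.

At the optimum: lathe time uses 52 of 58 (slack = 6); coolant uses 54 of 54 (binding); steel uses 46 of 46 (binding).
Since lathe time is not tight, its dual is 0.
The binding rows give the dual system: 2·y_coolant + 3·y_steel = 26 and 3·y_coolant + 1·y_steel = 21.5.
Solving: y_coolant = 5.5, y_steel = 5.
Shadow price of coolant = 5.5.

5.5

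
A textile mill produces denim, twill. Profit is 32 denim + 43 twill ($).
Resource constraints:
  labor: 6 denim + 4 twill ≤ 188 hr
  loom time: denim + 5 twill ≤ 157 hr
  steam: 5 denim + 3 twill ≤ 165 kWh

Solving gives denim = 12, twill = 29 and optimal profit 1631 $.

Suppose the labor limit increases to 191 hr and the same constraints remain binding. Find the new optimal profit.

1644.5

Check each constraint at x*: labor 188/188 (tight); loom time 157/157 (tight); steam 147/165 (slack 18).
Since steam is not tight, its dual is 0.
Dual feasibility on the basic columns requires 6·y_labor + 1·y_loom time = 32, 4·y_labor + 5·y_loom time = 43.
Solving: y_labor = 4.5, y_loom time = 5.
Δz = y_labor·Δb = 4.5 × (3) = 13.5, so new z* = 1631 + 13.5 = 1644.5.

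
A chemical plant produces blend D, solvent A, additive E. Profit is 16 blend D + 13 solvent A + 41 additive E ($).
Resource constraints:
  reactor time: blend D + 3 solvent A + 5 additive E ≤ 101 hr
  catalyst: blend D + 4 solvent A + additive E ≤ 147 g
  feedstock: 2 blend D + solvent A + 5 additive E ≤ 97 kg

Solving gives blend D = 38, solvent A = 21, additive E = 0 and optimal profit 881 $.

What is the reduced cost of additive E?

Check each constraint at x*: reactor time 101/101 (tight); catalyst 122/147 (slack 25); feedstock 97/97 (tight).
By complementary slackness, y = 0 for the non-binding constraint.
From A_Bᵀ y = c: 1·y_reactor time + 2·y_feedstock = 16; 3·y_reactor time + 1·y_feedstock = 13.
→ y_reactor time = 2 and y_feedstock = 7.
Reduced cost of additive E: c₃ − yᵀa₃ = 41 − (2·5 + 7·5) = 41 − 45 = -4.

-4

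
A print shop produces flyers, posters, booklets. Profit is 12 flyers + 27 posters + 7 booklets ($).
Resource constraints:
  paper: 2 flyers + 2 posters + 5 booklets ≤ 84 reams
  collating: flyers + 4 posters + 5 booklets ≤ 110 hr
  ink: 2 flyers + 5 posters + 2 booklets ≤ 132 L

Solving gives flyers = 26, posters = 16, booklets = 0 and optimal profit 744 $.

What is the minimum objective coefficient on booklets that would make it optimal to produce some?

15

Binding: paper and ink. Non-binding: collating (20 unused).
By complementary slackness, y = 0 for the non-binding constraint.
From A_Bᵀ y = c: 2·y_paper + 2·y_ink = 12; 2·y_paper + 5·y_ink = 27.
Solving: y_paper = 1, y_ink = 5.
booklets enters the basis when its profit ≥ yᵀa₃ = 1·5 + 5·2 = 15.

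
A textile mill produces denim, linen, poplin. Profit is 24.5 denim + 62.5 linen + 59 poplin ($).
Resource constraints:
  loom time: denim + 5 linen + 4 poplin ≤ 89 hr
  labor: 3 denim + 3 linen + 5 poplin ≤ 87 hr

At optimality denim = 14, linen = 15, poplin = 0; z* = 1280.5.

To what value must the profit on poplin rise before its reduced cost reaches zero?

63

Both loom time and labor are binding at x*.
From A_Bᵀ y = c: 1·y_loom time + 3·y_labor = 24.5; 5·y_loom time + 3·y_labor = 62.5.
This yields shadow prices y_loom time = 9.5, y_labor = 5.
poplin enters the basis when its profit ≥ yᵀa₃ = 9.5·4 + 5·5 = 63.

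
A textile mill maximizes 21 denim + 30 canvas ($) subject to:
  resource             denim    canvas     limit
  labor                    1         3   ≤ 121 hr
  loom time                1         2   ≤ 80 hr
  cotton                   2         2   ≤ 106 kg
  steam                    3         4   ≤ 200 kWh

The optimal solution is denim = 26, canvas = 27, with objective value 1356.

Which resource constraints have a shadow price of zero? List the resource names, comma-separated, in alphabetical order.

labor, steam

labor: 107/121 (slack 14)
loom time: 80/80 (binding)
cotton: 106/106 (binding)
steam: 186/200 (slack 14)
By complementary slackness, a constraint with positive slack has shadow price 0 → labor, steam.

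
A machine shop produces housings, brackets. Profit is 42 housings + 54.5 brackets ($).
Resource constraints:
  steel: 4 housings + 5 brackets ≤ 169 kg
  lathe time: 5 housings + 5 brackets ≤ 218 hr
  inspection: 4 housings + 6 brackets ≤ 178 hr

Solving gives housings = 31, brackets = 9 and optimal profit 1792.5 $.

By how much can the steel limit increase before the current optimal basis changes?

Binding constraints: steel, inspection. The basis is B = [[4,5],[4,6]] with det 4.
Per unit increase in steel, x* moves by d = (1.5, -1).
The basis stays optimal until lathe time becomes binding; allowable increase = 7.2 kg.

7.2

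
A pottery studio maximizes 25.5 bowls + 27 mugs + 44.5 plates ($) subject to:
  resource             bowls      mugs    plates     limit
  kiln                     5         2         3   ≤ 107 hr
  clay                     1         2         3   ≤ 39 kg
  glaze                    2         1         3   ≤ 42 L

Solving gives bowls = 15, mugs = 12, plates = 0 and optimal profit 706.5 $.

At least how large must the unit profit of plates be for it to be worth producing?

Binding: clay and glaze. Non-binding: kiln (8 unused).
By complementary slackness, y = 0 for the non-binding constraint.
Dual feasibility on the basic columns requires 1·y_clay + 2·y_glaze = 25.5, 2·y_clay + 1·y_glaze = 27.
→ y_clay = 9.5 and y_glaze = 8.
plates enters the basis when its profit ≥ yᵀa₃ = 9.5·3 + 8·3 = 52.5.

52.5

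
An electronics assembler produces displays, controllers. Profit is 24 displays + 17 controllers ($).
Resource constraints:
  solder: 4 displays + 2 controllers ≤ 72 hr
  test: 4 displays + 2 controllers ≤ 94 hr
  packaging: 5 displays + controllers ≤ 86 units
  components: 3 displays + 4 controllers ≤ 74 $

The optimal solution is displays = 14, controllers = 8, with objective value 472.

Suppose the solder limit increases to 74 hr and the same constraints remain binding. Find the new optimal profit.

Binding: solder and components. Non-binding: test (22 unused), packaging (8 unused).
Since test, packaging are not tight, their duals are 0.
Dual feasibility on the basic columns requires 4·y_solder + 3·y_components = 24, 2·y_solder + 4·y_components = 17.
Solving: y_solder = 4.5, y_components = 2.
Δz = y_solder·Δb = 4.5 × (2) = 9, so new z* = 472 + 9 = 481.

481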